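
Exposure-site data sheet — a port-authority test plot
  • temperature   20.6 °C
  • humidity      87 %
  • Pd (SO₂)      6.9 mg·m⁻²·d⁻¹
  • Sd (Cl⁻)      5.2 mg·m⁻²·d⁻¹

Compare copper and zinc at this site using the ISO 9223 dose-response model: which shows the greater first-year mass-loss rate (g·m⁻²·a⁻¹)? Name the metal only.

copper

copper: temperature factor f = -0.080·(10.6) = -0.8480
  Pd branch = 0.0053·Pd^0.26·e^(0.059·RH+f) = 0.6358 μm/a
  Sd branch = 0.01025·Sd^0.27·e^(0.036·RH+0.049·T) = 1.006 μm/a
  sum: 0.6358 + 1.006 → r_corr = 1.642 μm/a
  mass loss = 1.642 μm/a × 8.96 g/cm³ = 14.71 g·m⁻²·a⁻¹
zinc: f(T) = -0.071·(T−10) [T>10 °C] = -0.7526
  Pd branch = 0.0129·Pd^0.44·e^(0.046·RH+f) = 0.7778 μm/a
  Sd branch = 0.0175·Sd^0.57·e^(0.008·RH+0.085·T) = 0.5175 μm/a
  sum: 0.7778 + 0.5175 → r_corr = 1.295 μm/a
  mass loss = 1.295 μm/a × 7.14 g/cm³ = 9.248 g·m⁻²·a⁻¹
Ordering by g·m⁻²·a⁻¹: copper (14.7) > zinc (9.25)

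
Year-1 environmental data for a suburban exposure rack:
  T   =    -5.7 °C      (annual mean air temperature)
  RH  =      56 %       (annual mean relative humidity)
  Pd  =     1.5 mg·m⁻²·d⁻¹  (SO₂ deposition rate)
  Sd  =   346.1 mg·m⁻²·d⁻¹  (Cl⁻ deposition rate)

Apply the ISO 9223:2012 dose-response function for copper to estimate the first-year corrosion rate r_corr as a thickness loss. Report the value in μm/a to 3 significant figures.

r_corr = 0.304 μm/a

copper: T≤10 °C ⇒ hinge +0.126·(-5.7−10) = -1.9782
  sulphur-dioxide contribution → 0.02217 μm/a
  chloride contribution → 0.2822 μm/a
  total first-year rate 0.3044 μm/a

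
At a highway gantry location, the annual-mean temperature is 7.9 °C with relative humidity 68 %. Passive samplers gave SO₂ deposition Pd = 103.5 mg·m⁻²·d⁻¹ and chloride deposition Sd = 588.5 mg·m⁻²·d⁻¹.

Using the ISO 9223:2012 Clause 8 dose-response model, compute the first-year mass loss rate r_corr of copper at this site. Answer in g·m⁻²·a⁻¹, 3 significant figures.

copper: f(T) = +0.126·(T−10) [T≤10 °C] = -0.2646
  SO₂ term: 0.0053·103.5^0.26·exp(0.059·68-0.2646) = 0.751
  Sd branch = 0.01025·Sd^0.27·e^(0.036·RH+0.049·T) = 0.9768 μm/a
  r_corr = 0.751 + 0.9768 = 1.728 μm/a
Convert to mass loss: 1.728 μm/a × 8.96 g/cm³ = 15.48 g·m⁻²·a⁻¹

r_corr = 15.5 g·m⁻²·a⁻¹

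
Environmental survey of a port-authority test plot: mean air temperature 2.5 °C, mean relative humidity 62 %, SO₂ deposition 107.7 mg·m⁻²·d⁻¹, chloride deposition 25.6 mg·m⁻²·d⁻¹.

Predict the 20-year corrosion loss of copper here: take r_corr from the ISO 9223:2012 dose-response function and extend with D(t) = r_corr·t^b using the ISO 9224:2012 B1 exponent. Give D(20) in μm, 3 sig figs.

copper: f(T) = +0.126·(T−10) [T≤10 °C] = -0.9450
  SO₂ term: 0.0053·107.7^0.26·exp(0.059·62-0.9450) = 0.2697
  Sd branch = 0.01025·Sd^0.27·e^(0.036·RH+0.049·T) = 0.2591 μm/a
  sum: 0.2697 + 0.2591 → r_corr = 0.5288 μm/a
ISO 9224: D(t) = r_corr · t^b with b = 0.667 (copper, B1)
  D(20) = 0.5288 × 20^0.667 = 0.5288 × 7.375 = 3.9 μm

D(20) = 3.90 μm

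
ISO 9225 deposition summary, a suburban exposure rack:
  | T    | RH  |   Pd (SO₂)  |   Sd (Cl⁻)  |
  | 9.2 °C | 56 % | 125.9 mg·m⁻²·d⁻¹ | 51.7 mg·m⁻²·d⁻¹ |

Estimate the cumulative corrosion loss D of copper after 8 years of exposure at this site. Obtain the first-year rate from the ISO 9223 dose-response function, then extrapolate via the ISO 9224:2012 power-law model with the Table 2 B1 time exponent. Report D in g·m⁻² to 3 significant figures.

copper: temperature factor f = +0.126·(-0.8) = -0.1008
  Pd branch = 0.0053·Pd^0.26·e^(0.059·RH+f) = 0.4586 μm/a
  Cl⁻ term: 0.01025·51.7^0.27·exp(0.036·56+0.049·9.2) = 0.3505
  r_corr = 0.4586 + 0.3505 = 0.8091 μm/a
Long-term exponent b (ISO 9224 Table 2, B1) = 0.667
  D(8) = 0.8091 × 8^0.667 = 0.8091 × 4.003 = 3.239 μm
  Mass loss = 3.239 μm × 8.96 g/cm³ = 29.02 g·m⁻²

D(8) = 29.0 g·m⁻²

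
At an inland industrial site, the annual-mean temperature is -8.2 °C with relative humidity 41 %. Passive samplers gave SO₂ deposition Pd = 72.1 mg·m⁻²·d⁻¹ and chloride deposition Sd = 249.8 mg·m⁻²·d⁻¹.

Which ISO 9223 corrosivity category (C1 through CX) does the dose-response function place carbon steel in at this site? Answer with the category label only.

carbon steel: f(T) = +0.150·(T−10) [T≤10 °C] = -2.7300
  SO₂ term: 1.77·72.1^0.52·exp(0.02·41-2.7300) = 2.424
  Sd branch = 0.102·Sd^0.62·e^(0.033·RH+0.04·T) = 8.715 μm/a
  sum: 2.424 + 8.715 → r_corr = 11.14 μm/a
Category bounds: 1.3…25 μm/a bracket r_corr ⇒ C2

C2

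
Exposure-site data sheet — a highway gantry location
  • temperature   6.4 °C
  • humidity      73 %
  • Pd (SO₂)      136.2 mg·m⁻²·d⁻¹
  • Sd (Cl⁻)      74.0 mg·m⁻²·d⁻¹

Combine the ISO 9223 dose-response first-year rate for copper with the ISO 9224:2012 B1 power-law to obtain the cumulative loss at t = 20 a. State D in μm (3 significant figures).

copper: f(T) = +0.126·(T−10) [T≤10 °C] = -0.4536
  sulphur-dioxide contribution → 0.8968 μm/a
  chloride contribution → 0.6208 μm/a
  total first-year rate 1.518 μm/a
Long-term exponent b (ISO 9224 Table 2, B1) = 0.667
  D(20) = 1.518 × 20^0.667 = 1.518 × 7.375 = 11.19 μm

D(20) = 11.2 μm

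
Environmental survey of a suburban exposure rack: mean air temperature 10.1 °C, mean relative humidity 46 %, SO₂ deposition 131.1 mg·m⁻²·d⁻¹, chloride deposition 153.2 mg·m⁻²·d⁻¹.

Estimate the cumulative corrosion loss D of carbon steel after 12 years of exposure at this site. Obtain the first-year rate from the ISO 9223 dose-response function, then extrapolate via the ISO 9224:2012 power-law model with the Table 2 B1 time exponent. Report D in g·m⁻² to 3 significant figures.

D(12) = 2.06e+03 g·m⁻²

carbon steel: T>10 °C ⇒ hinge -0.054·(10.1−10) = -0.0054
  Pd branch = 1.77·Pd^0.52·e^(0.02·RH+f) = 55.76 μm/a
  Sd branch = 0.102·Sd^0.62·e^(0.033·RH+0.04·T) = 15.78 μm/a
  sum: 55.76 + 15.78 → r_corr = 71.54 μm/a
ISO 9224: D(t) = r_corr · t^b with b = 0.523 (carbon steel, B1)
  D(12) = 71.54 × 12^0.523 = 71.54 × 3.668 = 262.4 μm
  Mass loss = 262.4 μm × 7.85 g/cm³ = 2060 g·m⁻²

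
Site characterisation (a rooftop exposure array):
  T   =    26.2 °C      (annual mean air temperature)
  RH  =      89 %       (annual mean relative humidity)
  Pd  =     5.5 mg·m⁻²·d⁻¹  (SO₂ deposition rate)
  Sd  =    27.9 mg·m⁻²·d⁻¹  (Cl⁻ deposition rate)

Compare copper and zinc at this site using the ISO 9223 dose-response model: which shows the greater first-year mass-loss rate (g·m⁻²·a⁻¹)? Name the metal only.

copper: f(T) = -0.080·(T−10) [T>10 °C] = -1.2960
  sulphur-dioxide contribution → 0.4309 μm/a
  chloride contribution → 2.239 μm/a
  total first-year rate 2.67 μm/a
  mass loss = 2.67 μm/a × 8.96 g/cm³ = 23.92 g·m⁻²·a⁻¹
zinc: T>10 °C ⇒ hinge -0.071·(26.2−10) = -1.1502
  sulphur-dioxide contribution → 0.5186 μm/a
  chloride contribution → 2.205 μm/a
  total first-year rate 2.724 μm/a
  mass loss = 2.724 μm/a × 7.14 g/cm³ = 19.45 g·m⁻²·a⁻¹
Ordering by g·m⁻²·a⁻¹: copper (23.9) > zinc (19.4)

copper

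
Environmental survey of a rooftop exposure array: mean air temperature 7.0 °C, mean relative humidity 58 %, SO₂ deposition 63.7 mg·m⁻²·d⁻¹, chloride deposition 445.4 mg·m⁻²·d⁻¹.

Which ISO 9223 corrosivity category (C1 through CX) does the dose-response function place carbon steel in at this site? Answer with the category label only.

C4

carbon steel: T≤10 °C ⇒ hinge +0.150·(7.0−10) = -0.4500
  sulphur-dioxide contribution → 31.22 μm/a
  chloride contribution → 40.15 μm/a
  total first-year rate 71.37 μm/a
Category bounds: 50…80 μm/a bracket r_corr ⇒ C4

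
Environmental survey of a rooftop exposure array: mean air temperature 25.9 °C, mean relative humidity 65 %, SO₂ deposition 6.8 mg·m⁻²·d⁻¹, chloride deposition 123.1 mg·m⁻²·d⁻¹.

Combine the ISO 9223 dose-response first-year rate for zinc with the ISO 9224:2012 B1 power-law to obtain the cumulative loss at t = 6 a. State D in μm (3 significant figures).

zinc: f(T) = -0.071·(T−10) [T>10 °C] = -1.1289
  SO₂ term: 0.0129·6.8^0.44·exp(0.046·65-1.1289) = 0.1928
  Cl⁻ term: 0.0175·123.1^0.57·exp(0.008·65+0.085·25.9) = 4.134
  sum: 0.1928 + 4.134 → r_corr = 4.327 μm/a
Long-term exponent b (ISO 9224 Table 2, B1) = 0.813
  D(6) = 4.327 × 6^0.813 = 4.327 × 4.292 = 18.57 μm

D(6) = 18.6 μm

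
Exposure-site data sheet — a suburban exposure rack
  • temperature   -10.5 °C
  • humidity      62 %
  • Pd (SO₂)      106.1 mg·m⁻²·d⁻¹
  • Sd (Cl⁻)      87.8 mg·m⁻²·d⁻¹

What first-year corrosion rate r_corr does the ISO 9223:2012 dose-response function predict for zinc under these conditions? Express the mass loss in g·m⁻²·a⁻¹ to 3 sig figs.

r_corr = 6.78 g·m⁻²·a⁻¹

zinc: T≤10 °C ⇒ hinge +0.038·(-10.5−10) = -0.7790
  Pd branch = 0.0129·Pd^0.44·e^(0.046·RH+f) = 0.7984 μm/a
  Cl⁻ term: 0.0175·87.8^0.57·exp(0.008·62+0.085·-10.5) = 0.1509
  r_corr = 0.7984 + 0.1509 = 0.9492 μm/a
Convert to mass loss: 0.9492 μm/a × 7.14 g/cm³ = 6.778 g·m⁻²·a⁻¹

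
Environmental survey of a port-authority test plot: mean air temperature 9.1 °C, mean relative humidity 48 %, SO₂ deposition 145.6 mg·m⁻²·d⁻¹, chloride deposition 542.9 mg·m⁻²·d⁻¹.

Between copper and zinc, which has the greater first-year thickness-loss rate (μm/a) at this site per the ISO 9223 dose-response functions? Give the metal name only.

zinc

copper: temperature factor f = +0.126·(-0.9) = -0.1134
  Pd branch = 0.0053·Pd^0.26·e^(0.059·RH+f) = 0.2933 μm/a
  Sd branch = 0.01025·Sd^0.27·e^(0.036·RH+0.049·T) = 0.4934 μm/a
  r_corr = 0.2933 + 0.4934 = 0.7868 μm/a
zinc: T≤10 °C ⇒ hinge +0.038·(9.1−10) = -0.0342
  Pd branch = 0.0129·Pd^0.44·e^(0.046·RH+f) = 1.015 μm/a
  Sd branch = 0.0175·Sd^0.57·e^(0.008·RH+0.085·T) = 2.016 μm/a
  sum: 1.015 + 2.016 → r_corr = 3.031 μm/a
Ordering by μm/a: zinc (3.03) > copper (0.787)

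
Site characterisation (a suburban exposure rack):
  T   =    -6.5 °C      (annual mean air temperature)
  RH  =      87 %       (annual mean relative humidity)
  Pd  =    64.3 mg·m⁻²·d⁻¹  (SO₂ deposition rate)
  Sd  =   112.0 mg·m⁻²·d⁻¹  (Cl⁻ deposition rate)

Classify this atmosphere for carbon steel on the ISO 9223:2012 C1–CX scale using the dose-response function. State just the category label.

carbon steel: T≤10 °C ⇒ hinge +0.150·(-6.5−10) = -2.4750
  SO₂ term: 1.77·64.3^0.52·exp(0.02·87-2.4750) = 7.397
  Cl⁻ term: 0.102·112.0^0.62·exp(0.033·87+0.04·-6.5) = 25.89
  r_corr = 7.397 + 25.89 = 33.28 μm/a
33.3 μm/a falls in (25, 50] for carbon steel → category C3

C3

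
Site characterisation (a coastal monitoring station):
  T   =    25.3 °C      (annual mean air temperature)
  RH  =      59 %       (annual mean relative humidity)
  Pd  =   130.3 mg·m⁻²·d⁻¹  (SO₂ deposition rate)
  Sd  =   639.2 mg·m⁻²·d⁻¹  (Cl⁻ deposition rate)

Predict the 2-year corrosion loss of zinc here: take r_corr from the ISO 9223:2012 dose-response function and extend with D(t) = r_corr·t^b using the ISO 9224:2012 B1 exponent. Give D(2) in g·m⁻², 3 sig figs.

zinc: temperature factor f = -0.071·(15.3) = -1.0863
  Pd branch = 0.0129·Pd^0.44·e^(0.046·RH+f) = 0.5598 μm/a
  Cl⁻ term: 0.0175·639.2^0.57·exp(0.008·59+0.085·25.3) = 9.576
  sum: 0.5598 + 9.576 → r_corr = 10.14 μm/a
Long-term exponent b (ISO 9224 Table 2, B1) = 0.813
  D(2) = 10.14 × 2^0.813 = 10.14 × 1.757 = 17.81 μm
  Mass loss = 17.81 μm × 7.14 g/cm³ = 127.1 g·m⁻²

D(2) = 127 g·m⁻²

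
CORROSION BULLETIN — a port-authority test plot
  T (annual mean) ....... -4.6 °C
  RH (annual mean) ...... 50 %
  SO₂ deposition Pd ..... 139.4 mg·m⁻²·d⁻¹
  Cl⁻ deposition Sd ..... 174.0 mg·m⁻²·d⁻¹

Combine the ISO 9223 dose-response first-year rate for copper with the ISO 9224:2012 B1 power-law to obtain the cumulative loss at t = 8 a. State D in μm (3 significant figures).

D(8) = 1.03 μm

copper: f(T) = +0.126·(T−10) [T≤10 °C] = -1.8396
  sulphur-dioxide contribution → 0.05808 μm/a
  chloride contribution → 0.1993 μm/a
  ⇒ r_corr(copper) = 0.2574 μm/a
ISO 9224: D(t) = r_corr · t^b with b = 0.667 (copper, B1)
  D(8) = 0.2574 × 8^0.667 = 0.2574 × 4.003 = 1.03 μm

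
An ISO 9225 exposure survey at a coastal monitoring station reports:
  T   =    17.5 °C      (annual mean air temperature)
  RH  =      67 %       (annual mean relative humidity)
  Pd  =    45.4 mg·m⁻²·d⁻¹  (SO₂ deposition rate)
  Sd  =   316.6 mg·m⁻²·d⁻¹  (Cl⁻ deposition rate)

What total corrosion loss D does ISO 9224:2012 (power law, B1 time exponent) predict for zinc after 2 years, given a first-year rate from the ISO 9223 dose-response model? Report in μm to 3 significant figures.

zinc: temperature factor f = -0.071·(7.5) = -0.5325
  sulphur-dioxide contribution → 0.885 μm/a
  chloride contribution → 3.525 μm/a
  ⇒ r_corr(zinc) = 4.41 μm/a
ISO 9224: D(t) = r_corr · t^b with b = 0.813 (zinc, B1)
  D(2) = 4.41 × 2^0.813 = 4.41 × 1.757 = 7.747 μm

D(2) = 7.75 μm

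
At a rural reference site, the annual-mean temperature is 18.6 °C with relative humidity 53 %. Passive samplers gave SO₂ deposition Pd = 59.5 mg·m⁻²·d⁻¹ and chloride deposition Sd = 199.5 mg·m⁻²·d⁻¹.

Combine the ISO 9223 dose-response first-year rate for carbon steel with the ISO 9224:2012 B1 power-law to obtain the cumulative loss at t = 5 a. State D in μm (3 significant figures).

carbon steel: T>10 °C ⇒ hinge -0.054·(18.6−10) = -0.4644
  sulphur-dioxide contribution → 26.88 μm/a
  chloride contribution → 32.9 μm/a
  ⇒ r_corr(carbon steel) = 59.78 μm/a
Long-term exponent b (ISO 9224 Table 2, B1) = 0.523
  D(5) = 59.78 × 5^0.523 = 59.78 × 2.32 = 138.7 μm

D(5) = 139 μm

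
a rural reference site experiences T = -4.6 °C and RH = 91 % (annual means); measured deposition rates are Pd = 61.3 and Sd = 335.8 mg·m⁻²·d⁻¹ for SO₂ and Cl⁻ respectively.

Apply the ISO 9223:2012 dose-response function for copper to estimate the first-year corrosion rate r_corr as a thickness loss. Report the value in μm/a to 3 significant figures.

r_corr = 1.57 μm/a

copper: f(T) = +0.126·(T−10) [T≤10 °C] = -1.8396
  Pd branch = 0.0053·Pd^0.26·e^(0.059·RH+f) = 0.527 μm/a
  Sd branch = 0.01025·Sd^0.27·e^(0.036·RH+0.049·T) = 1.041 μm/a
  r_corr = 0.527 + 1.041 = 1.568 μm/a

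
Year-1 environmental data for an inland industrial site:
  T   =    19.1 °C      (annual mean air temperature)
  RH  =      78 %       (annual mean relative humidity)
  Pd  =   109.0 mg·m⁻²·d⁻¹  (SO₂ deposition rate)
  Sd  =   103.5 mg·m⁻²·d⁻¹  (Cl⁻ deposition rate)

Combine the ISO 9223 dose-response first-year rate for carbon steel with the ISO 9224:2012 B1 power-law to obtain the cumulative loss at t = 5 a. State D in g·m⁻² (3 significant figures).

carbon steel: temperature factor f = -0.054·(9.1) = -0.4914
  Pd branch = 1.77·Pd^0.52·e^(0.02·RH+f) = 59.09 μm/a
  Sd branch = 0.102·Sd^0.62·e^(0.033·RH+0.04·T) = 51 μm/a
  r_corr = 59.09 + 51 = 110.1 μm/a
ISO 9224: D(t) = r_corr · t^b with b = 0.523 (carbon steel, B1)
  D(5) = 110.1 × 5^0.523 = 110.1 × 2.32 = 255.4 μm
  Mass loss = 255.4 μm × 7.85 g/cm³ = 2005 g·m⁻²

D(5) = 2.01e+03 g·m⁻²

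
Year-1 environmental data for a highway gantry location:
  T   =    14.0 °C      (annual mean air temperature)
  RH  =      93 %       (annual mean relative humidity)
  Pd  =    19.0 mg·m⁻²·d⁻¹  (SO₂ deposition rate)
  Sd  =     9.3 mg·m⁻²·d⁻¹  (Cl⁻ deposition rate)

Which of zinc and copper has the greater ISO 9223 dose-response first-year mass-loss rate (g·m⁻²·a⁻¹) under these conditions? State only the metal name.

zinc: temperature factor f = -0.071·(4.0) = -0.2840
  SO₂ term: 0.0129·19.0^0.44·exp(0.046·93-0.2840) = 2.557
  Sd branch = 0.0175·Sd^0.57·e^(0.008·RH+0.085·T) = 0.4315 μm/a
  r_corr = 2.557 + 0.4315 = 2.989 μm/a
  mass loss = 2.989 μm/a × 7.14 g/cm³ = 21.34 g·m⁻²·a⁻¹
copper: f(T) = -0.080·(T−10) [T>10 °C] = -0.3200
  SO₂ term: 0.0053·19.0^0.26·exp(0.059·93-0.3200) = 1.999
  Cl⁻ term: 0.01025·9.3^0.27·exp(0.036·93+0.049·14.0) = 1.057
  sum: 1.999 + 1.057 → r_corr = 3.056 μm/a
  mass loss = 3.056 μm/a × 8.96 g/cm³ = 27.38 g·m⁻²·a⁻¹
Ordering by g·m⁻²·a⁻¹: copper (27.4) > zinc (21.3)

copper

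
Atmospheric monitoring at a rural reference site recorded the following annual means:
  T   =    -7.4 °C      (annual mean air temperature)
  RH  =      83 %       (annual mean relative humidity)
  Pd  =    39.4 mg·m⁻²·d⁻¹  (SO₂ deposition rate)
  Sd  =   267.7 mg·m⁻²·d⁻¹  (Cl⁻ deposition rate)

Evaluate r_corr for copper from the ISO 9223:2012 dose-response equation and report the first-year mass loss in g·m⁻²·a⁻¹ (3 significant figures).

r_corr = 7.58 g·m⁻²·a⁻¹

copper: temperature factor f = +0.126·(-17.4) = -2.1924
  sulphur-dioxide contribution → 0.2059 μm/a
  chloride contribution → 0.6403 μm/a
  ⇒ r_corr(copper) = 0.8462 μm/a
Convert to mass loss: 0.8462 μm/a × 8.96 g/cm³ = 7.582 g·m⁻²·a⁻¹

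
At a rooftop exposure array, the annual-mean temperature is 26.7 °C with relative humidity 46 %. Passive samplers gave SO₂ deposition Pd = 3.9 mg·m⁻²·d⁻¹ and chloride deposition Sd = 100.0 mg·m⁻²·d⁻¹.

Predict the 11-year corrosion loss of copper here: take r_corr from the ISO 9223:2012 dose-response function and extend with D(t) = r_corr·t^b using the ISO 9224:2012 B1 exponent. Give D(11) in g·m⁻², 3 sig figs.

D(11) = 31.9 g·m⁻²

copper: f(T) = -0.080·(T−10) [T>10 °C] = -1.3360
  sulphur-dioxide contribution → 0.02995 μm/a
  chloride contribution → 0.6888 μm/a
  ⇒ r_corr(copper) = 0.7188 μm/a
Power-law: D(11) = r_corr · 11^0.667
  D(11) = 0.7188 × 11^0.667 = 0.7188 × 4.95 = 3.558 μm
  Mass loss = 3.558 μm × 8.96 g/cm³ = 31.88 g·m⁻²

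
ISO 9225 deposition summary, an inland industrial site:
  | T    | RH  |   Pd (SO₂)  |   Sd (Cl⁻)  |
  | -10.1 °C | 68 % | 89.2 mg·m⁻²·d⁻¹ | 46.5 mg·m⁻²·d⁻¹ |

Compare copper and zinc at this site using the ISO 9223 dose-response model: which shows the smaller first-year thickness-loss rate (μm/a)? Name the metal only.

copper

copper: f(T) = +0.126·(T−10) [T≤10 °C] = -2.5326
  SO₂ term: 0.0053·89.2^0.26·exp(0.059·68-2.5326) = 0.07479
  Sd branch = 0.01025·Sd^0.27·e^(0.036·RH+0.049·T) = 0.2038 μm/a
  r_corr = 0.07479 + 0.2038 = 0.2786 μm/a
zinc: f(T) = +0.038·(T−10) [T≤10 °C] = -0.7638
  SO₂ term: 0.0129·89.2^0.44·exp(0.046·68-0.7638) = 0.9897
  Cl⁻ term: 0.0175·46.5^0.57·exp(0.008·68+0.085·-10.1) = 0.114
  r_corr = 0.9897 + 0.114 = 1.104 μm/a
Ordering by μm/a: zinc (1.1) > copper (0.279)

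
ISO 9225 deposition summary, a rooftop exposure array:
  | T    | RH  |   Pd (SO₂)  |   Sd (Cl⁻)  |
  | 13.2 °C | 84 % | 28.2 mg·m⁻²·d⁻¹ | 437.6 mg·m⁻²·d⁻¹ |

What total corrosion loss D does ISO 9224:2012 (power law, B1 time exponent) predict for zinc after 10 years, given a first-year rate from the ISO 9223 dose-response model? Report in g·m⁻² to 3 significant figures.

zinc: f(T) = -0.071·(T−10) [T>10 °C] = -0.2272
  SO₂ term: 0.0129·28.2^0.44·exp(0.046·84-0.2272) = 2.129
  Cl⁻ term: 0.0175·437.6^0.57·exp(0.008·84+0.085·13.2) = 3.37
  sum: 2.129 + 3.37 → r_corr = 5.498 μm/a
Long-term exponent b (ISO 9224 Table 2, B1) = 0.813
  D(10) = 5.498 × 10^0.813 = 5.498 × 6.501 = 35.75 μm
  Mass loss = 35.75 μm × 7.14 g/cm³ = 255.2 g·m⁻²

D(10) = 255 g·m⁻²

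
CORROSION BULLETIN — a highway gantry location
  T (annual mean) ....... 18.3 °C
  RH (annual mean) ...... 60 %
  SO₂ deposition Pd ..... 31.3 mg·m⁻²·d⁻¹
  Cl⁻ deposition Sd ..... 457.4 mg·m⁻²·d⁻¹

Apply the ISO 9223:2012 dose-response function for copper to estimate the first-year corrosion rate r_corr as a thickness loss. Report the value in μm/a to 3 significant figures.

r_corr = 1.37 μm/a

copper: temperature factor f = -0.080·(8.3) = -0.6640
  Pd branch = 0.0053·Pd^0.26·e^(0.059·RH+f) = 0.2302 μm/a
  Sd branch = 0.01025·Sd^0.27·e^(0.036·RH+0.049·T) = 1.139 μm/a
  sum: 0.2302 + 1.139 → r_corr = 1.369 μm/a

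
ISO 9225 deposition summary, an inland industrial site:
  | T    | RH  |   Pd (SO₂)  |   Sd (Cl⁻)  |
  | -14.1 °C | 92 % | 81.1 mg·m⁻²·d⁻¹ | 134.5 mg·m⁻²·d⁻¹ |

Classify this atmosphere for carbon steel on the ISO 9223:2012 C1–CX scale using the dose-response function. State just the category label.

carbon steel: T≤10 °C ⇒ hinge +0.150·(-14.1−10) = -3.6150
  SO₂ term: 1.77·81.1^0.52·exp(0.02·92-3.6150) = 2.95
  Sd branch = 0.102·Sd^0.62·e^(0.033·RH+0.04·T) = 25.23 μm/a
  sum: 2.95 + 25.23 → r_corr = 28.18 μm/a
ISO 9223 Table 2 (carbon steel): 25 < 28.2 ≤ 50 μm/a ⇒ C3

C3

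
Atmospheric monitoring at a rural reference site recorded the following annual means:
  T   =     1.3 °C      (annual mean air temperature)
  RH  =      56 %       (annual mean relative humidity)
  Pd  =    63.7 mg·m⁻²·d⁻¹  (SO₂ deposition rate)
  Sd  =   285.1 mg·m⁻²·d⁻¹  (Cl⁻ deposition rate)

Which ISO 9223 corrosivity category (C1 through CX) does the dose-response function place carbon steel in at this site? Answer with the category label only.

C3

carbon steel: temperature factor f = +0.150·(-8.7) = -1.3050
  Pd branch = 1.77·Pd^0.52·e^(0.02·RH+f) = 12.76 μm/a
  Cl⁻ term: 0.102·285.1^0.62·exp(0.033·56+0.04·1.3) = 22.69
  sum: 12.76 + 22.69 → r_corr = 35.45 μm/a
Category bounds: 25…50 μm/a bracket r_corr ⇒ C3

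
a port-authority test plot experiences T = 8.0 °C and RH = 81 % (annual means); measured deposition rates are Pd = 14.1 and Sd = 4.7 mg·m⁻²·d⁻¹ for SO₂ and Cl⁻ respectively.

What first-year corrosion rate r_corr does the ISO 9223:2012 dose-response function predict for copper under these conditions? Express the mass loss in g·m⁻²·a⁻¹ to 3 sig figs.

copper: temperature factor f = +0.126·(-2.0) = -0.2520
  Pd branch = 0.0053·Pd^0.26·e^(0.059·RH+f) = 0.9753 μm/a
  Cl⁻ term: 0.01025·4.7^0.27·exp(0.036·81+0.049·8.0) = 0.4254
  r_corr = 0.9753 + 0.4254 = 1.401 μm/a
Convert to mass loss: 1.401 μm/a × 8.96 g/cm³ = 12.55 g·m⁻²·a⁻¹

r_corr = 12.6 g·m⁻²·a⁻¹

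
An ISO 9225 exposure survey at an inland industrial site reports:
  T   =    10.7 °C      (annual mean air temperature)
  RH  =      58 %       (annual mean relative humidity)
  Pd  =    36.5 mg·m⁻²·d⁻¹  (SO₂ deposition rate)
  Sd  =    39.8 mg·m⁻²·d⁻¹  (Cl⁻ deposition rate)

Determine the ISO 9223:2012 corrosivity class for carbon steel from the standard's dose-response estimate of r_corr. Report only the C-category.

carbon steel: T>10 °C ⇒ hinge -0.054·(10.7−10) = -0.0378
  sulphur-dioxide contribution → 35.3 μm/a
  chloride contribution → 10.41 μm/a
  ⇒ r_corr(carbon steel) = 45.71 μm/a
ISO 9223 Table 2 (carbon steel): 25 < 45.7 ≤ 50 μm/a ⇒ C3

C3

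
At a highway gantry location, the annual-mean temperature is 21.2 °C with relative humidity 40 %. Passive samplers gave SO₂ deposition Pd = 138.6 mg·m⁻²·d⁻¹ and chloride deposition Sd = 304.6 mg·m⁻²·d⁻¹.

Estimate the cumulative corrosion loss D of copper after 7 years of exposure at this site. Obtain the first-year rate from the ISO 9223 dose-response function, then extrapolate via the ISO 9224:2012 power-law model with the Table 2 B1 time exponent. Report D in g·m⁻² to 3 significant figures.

D(7) = 21.5 g·m⁻²

copper: f(T) = -0.080·(T−10) [T>10 °C] = -0.8960
  Pd branch = 0.0053·Pd^0.26·e^(0.059·RH+f) = 0.08259 μm/a
  Cl⁻ term: 0.01025·304.6^0.27·exp(0.036·40+0.049·21.2) = 0.5726
  r_corr = 0.08259 + 0.5726 = 0.6552 μm/a
ISO 9224: D(t) = r_corr · t^b with b = 0.667 (copper, B1)
  D(7) = 0.6552 × 7^0.667 = 0.6552 × 3.662 = 2.399 μm
  Mass loss = 2.399 μm × 8.96 g/cm³ = 21.5 g·m⁻²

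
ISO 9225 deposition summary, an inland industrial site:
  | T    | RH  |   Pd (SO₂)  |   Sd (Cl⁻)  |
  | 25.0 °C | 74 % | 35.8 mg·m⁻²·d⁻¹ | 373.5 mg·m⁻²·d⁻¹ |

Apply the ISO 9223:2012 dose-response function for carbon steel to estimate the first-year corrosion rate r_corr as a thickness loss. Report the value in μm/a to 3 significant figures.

carbon steel: f(T) = -0.054·(T−10) [T>10 °C] = -0.8100
  sulphur-dioxide contribution → 22.23 μm/a
  chloride contribution → 125.4 μm/a
  ⇒ r_corr(carbon steel) = 147.6 μm/a

r_corr = 148 μm/a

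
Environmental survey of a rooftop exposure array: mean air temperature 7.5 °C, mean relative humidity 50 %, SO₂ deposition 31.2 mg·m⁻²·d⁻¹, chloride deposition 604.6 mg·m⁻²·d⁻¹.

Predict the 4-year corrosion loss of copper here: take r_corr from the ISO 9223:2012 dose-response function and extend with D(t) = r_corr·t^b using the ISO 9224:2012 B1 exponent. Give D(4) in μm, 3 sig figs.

copper: T≤10 °C ⇒ hinge +0.126·(7.5−10) = -0.3150
  SO₂ term: 0.0053·31.2^0.26·exp(0.059·50-0.3150) = 0.1808
  Sd branch = 0.01025·Sd^0.27·e^(0.036·RH+0.049·T) = 0.5047 μm/a
  sum: 0.1808 + 0.5047 → r_corr = 0.6855 μm/a
Power-law: D(4) = r_corr · 4^0.667
  D(4) = 0.6855 × 4^0.667 = 0.6855 × 2.521 = 1.728 μm

D(4) = 1.73 μm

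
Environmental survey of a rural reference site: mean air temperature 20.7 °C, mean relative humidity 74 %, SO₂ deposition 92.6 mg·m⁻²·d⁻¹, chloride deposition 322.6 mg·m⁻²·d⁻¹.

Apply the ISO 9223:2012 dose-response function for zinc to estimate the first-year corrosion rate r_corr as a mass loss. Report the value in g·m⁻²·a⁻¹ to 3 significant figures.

r_corr = 44.8 g·m⁻²·a⁻¹

zinc: T>10 °C ⇒ hinge -0.071·(20.7−10) = -0.7597
  SO₂ term: 0.0129·92.6^0.44·exp(0.046·74-0.7597) = 1.331
  Cl⁻ term: 0.0175·322.6^0.57·exp(0.008·74+0.085·20.7) = 4.946
  r_corr = 1.331 + 4.946 = 6.277 μm/a
Convert to mass loss: 6.277 μm/a × 7.14 g/cm³ = 44.82 g·m⁻²·a⁻¹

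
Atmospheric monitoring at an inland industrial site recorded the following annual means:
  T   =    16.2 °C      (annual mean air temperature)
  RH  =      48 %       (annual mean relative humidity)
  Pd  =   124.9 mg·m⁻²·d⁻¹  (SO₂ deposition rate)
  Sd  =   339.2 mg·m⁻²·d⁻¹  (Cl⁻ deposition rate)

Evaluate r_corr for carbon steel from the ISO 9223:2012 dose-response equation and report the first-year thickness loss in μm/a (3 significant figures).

carbon steel: temperature factor f = -0.054·(6.2) = -0.3348
  Pd branch = 1.77·Pd^0.52·e^(0.02·RH+f) = 40.71 μm/a
  Sd branch = 0.102·Sd^0.62·e^(0.033·RH+0.04·T) = 35.22 μm/a
  r_corr = 40.71 + 35.22 = 75.93 μm/a

r_corr = 75.9 μm/a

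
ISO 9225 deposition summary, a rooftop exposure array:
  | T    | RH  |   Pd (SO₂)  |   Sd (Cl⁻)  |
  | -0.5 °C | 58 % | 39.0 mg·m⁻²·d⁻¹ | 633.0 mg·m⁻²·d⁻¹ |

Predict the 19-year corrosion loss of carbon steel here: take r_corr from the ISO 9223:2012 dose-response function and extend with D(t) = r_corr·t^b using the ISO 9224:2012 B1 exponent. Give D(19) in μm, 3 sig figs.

carbon steel: f(T) = +0.150·(T−10) [T≤10 °C] = -1.5750
  sulphur-dioxide contribution → 7.854 μm/a
  chloride contribution → 36.98 μm/a
  ⇒ r_corr(carbon steel) = 44.84 μm/a
ISO 9224: D(t) = r_corr · t^b with b = 0.523 (carbon steel, B1)
  D(19) = 44.84 × 19^0.523 = 44.84 × 4.664 = 209.1 μm

D(19) = 209 μm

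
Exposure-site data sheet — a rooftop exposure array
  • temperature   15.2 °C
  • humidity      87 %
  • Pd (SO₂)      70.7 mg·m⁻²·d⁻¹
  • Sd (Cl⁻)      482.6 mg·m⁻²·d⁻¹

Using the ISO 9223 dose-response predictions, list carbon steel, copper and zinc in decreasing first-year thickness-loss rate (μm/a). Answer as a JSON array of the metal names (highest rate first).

["carbon steel", "zinc", "copper"]

carbon steel: T>10 °C ⇒ hinge -0.054·(15.2−10) = -0.2808
  sulphur-dioxide contribution → 69.73 μm/a
  chloride contribution → 152.5 μm/a
  ⇒ r_corr(carbon steel) = 222.2 μm/a
copper: T>10 °C ⇒ hinge -0.080·(15.2−10) = -0.4160
  sulphur-dioxide contribution → 1.793 μm/a
  chloride contribution → 2.624 μm/a
  total first-year rate 4.417 μm/a
zinc: temperature factor f = -0.071·(5.2) = -0.3692
  sulphur-dioxide contribution → 3.177 μm/a
  chloride contribution → 4.326 μm/a
  total first-year rate 7.503 μm/a
Ordering by μm/a: carbon steel (222) > zinc (7.5) > copper (4.42)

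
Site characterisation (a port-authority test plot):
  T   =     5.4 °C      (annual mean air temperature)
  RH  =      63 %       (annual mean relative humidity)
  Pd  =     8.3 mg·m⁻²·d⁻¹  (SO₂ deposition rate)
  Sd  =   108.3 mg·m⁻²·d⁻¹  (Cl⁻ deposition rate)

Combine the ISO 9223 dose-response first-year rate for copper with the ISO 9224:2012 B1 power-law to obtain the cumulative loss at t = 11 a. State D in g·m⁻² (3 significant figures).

D(11) = 29.7 g·m⁻²

copper: f(T) = +0.126·(T−10) [T≤10 °C] = -0.5796
  sulphur-dioxide contribution → 0.2117 μm/a
  chloride contribution → 0.4571 μm/a
  total first-year rate 0.6688 μm/a
ISO 9224: D(t) = r_corr · t^b with b = 0.667 (copper, B1)
  D(11) = 0.6688 × 11^0.667 = 0.6688 × 4.95 = 3.311 μm
  Mass loss = 3.311 μm × 8.96 g/cm³ = 29.66 g·m⁻²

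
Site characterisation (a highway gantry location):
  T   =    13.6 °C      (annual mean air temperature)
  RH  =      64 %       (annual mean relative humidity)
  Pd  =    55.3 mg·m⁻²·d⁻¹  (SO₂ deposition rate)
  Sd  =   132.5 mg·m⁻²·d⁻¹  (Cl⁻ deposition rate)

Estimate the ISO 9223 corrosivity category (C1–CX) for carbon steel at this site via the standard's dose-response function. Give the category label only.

C4

carbon steel: f(T) = -0.054·(T−10) [T>10 °C] = -0.1944
  SO₂ term: 1.77·55.3^0.52·exp(0.02·64-0.1944) = 42.23
  Sd branch = 0.102·Sd^0.62·e^(0.033·RH+0.04·T) = 30.05 μm/a
  sum: 42.23 + 30.05 → r_corr = 72.28 μm/a
ISO 9223 Table 2 (carbon steel): 50 < 72.3 ≤ 80 μm/a ⇒ C4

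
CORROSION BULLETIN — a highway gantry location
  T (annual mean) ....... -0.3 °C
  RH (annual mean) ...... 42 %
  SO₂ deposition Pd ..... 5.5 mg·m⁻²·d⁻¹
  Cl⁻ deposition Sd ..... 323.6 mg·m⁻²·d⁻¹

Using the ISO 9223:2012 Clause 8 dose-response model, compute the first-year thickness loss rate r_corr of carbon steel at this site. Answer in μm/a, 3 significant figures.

r_corr = 16.6 μm/a

carbon steel: f(T) = +0.150·(T−10) [T≤10 °C] = -1.5450
  Pd branch = 1.77·Pd^0.52·e^(0.02·RH+f) = 2.122 μm/a
  Sd branch = 0.102·Sd^0.62·e^(0.033·RH+0.04·T) = 14.51 μm/a
  r_corr = 2.122 + 14.51 = 16.63 μm/a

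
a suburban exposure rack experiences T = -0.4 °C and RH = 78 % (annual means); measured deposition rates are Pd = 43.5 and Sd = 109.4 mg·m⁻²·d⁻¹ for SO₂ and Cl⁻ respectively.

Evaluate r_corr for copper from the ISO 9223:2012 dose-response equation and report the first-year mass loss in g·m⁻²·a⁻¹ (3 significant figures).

r_corr = 8.71 g·m⁻²·a⁻¹

copper: T≤10 °C ⇒ hinge +0.126·(-0.4−10) = -1.3104
  sulphur-dioxide contribution → 0.38 μm/a
  chloride contribution → 0.5919 μm/a
  ⇒ r_corr(copper) = 0.9719 μm/a
Convert to mass loss: 0.9719 μm/a × 8.96 g/cm³ = 8.708 g·m⁻²·a⁻¹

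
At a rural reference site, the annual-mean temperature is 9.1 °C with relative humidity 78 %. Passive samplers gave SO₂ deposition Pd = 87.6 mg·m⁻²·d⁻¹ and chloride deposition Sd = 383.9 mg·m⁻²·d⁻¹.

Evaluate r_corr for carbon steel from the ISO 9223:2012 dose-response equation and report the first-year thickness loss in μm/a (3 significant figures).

r_corr = 152 μm/a

carbon steel: T≤10 °C ⇒ hinge +0.150·(9.1−10) = -0.1350
  sulphur-dioxide contribution → 75.33 μm/a
  chloride contribution → 77.05 μm/a
  ⇒ r_corr(carbon steel) = 152.4 μm/a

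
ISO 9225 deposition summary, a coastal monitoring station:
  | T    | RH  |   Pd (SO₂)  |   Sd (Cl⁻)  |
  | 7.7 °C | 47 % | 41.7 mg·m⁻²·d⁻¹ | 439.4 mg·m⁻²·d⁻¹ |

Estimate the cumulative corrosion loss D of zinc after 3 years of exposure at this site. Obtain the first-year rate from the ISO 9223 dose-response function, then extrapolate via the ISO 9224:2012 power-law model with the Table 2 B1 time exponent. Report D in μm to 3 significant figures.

D(3) = 5.14 μm

zinc: T≤10 °C ⇒ hinge +0.038·(7.7−10) = -0.0874
  Pd branch = 0.0129·Pd^0.44·e^(0.046·RH+f) = 0.5302 μm/a
  Cl⁻ term: 0.0175·439.4^0.57·exp(0.008·47+0.085·7.7) = 1.574
  sum: 0.5302 + 1.574 → r_corr = 2.104 μm/a
ISO 9224: D(t) = r_corr · t^b with b = 0.813 (zinc, B1)
  D(3) = 2.104 × 3^0.813 = 2.104 × 2.443 = 5.14 μm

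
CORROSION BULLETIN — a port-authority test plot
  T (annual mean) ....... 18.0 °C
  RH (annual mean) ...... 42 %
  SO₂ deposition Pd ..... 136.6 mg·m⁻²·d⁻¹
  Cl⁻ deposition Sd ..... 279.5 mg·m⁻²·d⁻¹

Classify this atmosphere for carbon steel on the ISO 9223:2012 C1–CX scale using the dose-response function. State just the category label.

carbon steel: temperature factor f = -0.054·(8.0) = -0.4320
  SO₂ term: 1.77·136.6^0.52·exp(0.02·42-0.4320) = 34.32
  Sd branch = 0.102·Sd^0.62·e^(0.033·RH+0.04·T) = 27.54 μm/a
  r_corr = 34.32 + 27.54 = 61.87 μm/a
ISO 9223 Table 2 (carbon steel): 50 < 61.9 ≤ 80 μm/a ⇒ C4

C4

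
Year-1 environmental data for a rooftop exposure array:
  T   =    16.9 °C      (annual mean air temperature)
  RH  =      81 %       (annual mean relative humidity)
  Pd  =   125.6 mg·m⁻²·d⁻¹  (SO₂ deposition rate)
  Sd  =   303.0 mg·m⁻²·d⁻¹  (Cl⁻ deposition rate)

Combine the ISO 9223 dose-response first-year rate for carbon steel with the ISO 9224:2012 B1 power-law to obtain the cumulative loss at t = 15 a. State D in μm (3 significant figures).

carbon steel: temperature factor f = -0.054·(6.9) = -0.3726
  Pd branch = 1.77·Pd^0.52·e^(0.02·RH+f) = 76.07 μm/a
  Sd branch = 0.102·Sd^0.62·e^(0.033·RH+0.04·T) = 100.4 μm/a
  r_corr = 76.07 + 100.4 = 176.4 μm/a
Power-law: D(15) = r_corr · 15^0.523
  D(15) = 176.4 × 15^0.523 = 176.4 × 4.122 = 727.2 μm

D(15) = 727 μm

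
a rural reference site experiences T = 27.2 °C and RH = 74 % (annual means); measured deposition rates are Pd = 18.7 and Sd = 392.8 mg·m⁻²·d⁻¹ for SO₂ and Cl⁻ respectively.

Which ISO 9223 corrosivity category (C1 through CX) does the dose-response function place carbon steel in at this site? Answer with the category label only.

C5

carbon steel: T>10 °C ⇒ hinge -0.054·(27.2−10) = -0.9288
  Pd branch = 1.77·Pd^0.52·e^(0.02·RH+f) = 14.08 μm/a
  Cl⁻ term: 0.102·392.8^0.62·exp(0.033·74+0.04·27.2) = 141.3
  sum: 14.08 + 141.3 → r_corr = 155.4 μm/a
155 μm/a falls in (80, 200] for carbon steel → category C5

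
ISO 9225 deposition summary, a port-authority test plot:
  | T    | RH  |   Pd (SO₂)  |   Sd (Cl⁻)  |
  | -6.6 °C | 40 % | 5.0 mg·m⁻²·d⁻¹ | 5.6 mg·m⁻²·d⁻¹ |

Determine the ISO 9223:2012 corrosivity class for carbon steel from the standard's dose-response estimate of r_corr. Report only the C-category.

C2

carbon steel: f(T) = +0.150·(T−10) [T≤10 °C] = -2.4900
  sulphur-dioxide contribution → 0.7542 μm/a
  chloride contribution → 0.8533 μm/a
  ⇒ r_corr(carbon steel) = 1.607 μm/a
1.61 μm/a falls in (1.3, 25] for carbon steel → category C2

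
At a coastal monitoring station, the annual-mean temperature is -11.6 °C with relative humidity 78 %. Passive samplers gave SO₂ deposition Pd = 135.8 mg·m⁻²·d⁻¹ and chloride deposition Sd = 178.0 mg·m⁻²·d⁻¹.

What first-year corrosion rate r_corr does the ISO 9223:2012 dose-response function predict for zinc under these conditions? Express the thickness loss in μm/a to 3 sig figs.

zinc: T≤10 °C ⇒ hinge +0.038·(-11.6−10) = -0.8208
  SO₂ term: 0.0129·135.8^0.44·exp(0.046·78-0.8208) = 1.782
  Cl⁻ term: 0.0175·178.0^0.57·exp(0.008·78+0.085·-11.6) = 0.2336
  r_corr = 1.782 + 0.2336 = 2.015 μm/a

r_corr = 2.02 μm/a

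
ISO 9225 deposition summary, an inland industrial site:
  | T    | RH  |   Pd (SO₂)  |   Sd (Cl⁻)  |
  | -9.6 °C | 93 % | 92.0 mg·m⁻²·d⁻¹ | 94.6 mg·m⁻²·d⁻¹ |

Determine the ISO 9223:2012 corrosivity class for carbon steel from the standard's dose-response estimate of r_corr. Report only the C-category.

C3

carbon steel: f(T) = +0.150·(T−10) [T≤10 °C] = -2.9400
  sulphur-dioxide contribution → 6.311 μm/a
  chloride contribution → 25.1 μm/a
  total first-year rate 31.41 μm/a
Category bounds: 25…50 μm/a bracket r_corr ⇒ C3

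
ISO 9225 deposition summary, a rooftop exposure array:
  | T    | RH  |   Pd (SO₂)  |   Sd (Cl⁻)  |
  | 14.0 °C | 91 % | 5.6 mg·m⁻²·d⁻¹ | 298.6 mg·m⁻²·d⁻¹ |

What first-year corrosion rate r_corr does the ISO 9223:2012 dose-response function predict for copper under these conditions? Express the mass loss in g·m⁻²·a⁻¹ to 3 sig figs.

r_corr = 34.1 g·m⁻²·a⁻¹

copper: f(T) = -0.080·(T−10) [T>10 °C] = -0.3200
  sulphur-dioxide contribution → 1.293 μm/a
  chloride contribution → 2.51 μm/a
  total first-year rate 3.803 μm/a
Convert to mass loss: 3.803 μm/a × 8.96 g/cm³ = 34.07 g·m⁻²·a⁻¹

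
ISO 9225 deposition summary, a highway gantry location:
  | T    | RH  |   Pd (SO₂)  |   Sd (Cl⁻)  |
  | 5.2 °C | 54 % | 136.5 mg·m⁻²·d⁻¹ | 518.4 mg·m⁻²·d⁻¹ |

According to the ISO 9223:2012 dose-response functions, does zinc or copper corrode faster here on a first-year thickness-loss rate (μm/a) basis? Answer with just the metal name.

zinc: T≤10 °C ⇒ hinge +0.038·(5.2−10) = -0.1824
  Pd branch = 0.0129·Pd^0.44·e^(0.046·RH+f) = 1.121 μm/a
  Sd branch = 0.0175·Sd^0.57·e^(0.008·RH+0.085·T) = 1.479 μm/a
  sum: 1.121 + 1.479 → r_corr = 2.6 μm/a
copper: T≤10 °C ⇒ hinge +0.126·(5.2−10) = -0.6048
  SO₂ term: 0.0053·136.5^0.26·exp(0.059·54-0.6048) = 0.2514
  Sd branch = 0.01025·Sd^0.27·e^(0.036·RH+0.049·T) = 0.4996 μm/a
  sum: 0.2514 + 0.4996 → r_corr = 0.751 μm/a
Ordering by μm/a: zinc (2.6) > copper (0.751)

zinc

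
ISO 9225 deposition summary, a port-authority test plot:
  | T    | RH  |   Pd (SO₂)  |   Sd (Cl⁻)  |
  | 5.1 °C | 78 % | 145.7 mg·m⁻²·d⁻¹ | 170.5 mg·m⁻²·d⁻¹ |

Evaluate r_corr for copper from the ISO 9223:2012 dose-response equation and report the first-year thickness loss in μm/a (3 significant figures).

r_corr = 1.91 μm/a

copper: T≤10 °C ⇒ hinge +0.126·(5.1−10) = -0.6174
  Pd branch = 0.0053·Pd^0.26·e^(0.059·RH+f) = 1.041 μm/a
  Sd branch = 0.01025·Sd^0.27·e^(0.036·RH+0.049·T) = 0.8736 μm/a
  r_corr = 1.041 + 0.8736 = 1.914 μm/a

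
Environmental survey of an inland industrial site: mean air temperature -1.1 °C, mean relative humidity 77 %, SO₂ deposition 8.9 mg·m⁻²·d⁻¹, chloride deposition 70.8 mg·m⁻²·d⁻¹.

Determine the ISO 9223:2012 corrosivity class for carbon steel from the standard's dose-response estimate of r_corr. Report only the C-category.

carbon steel: T≤10 °C ⇒ hinge +0.150·(-1.1−10) = -1.6650
  Pd branch = 1.77·Pd^0.52·e^(0.02·RH+f) = 4.868 μm/a
  Cl⁻ term: 0.102·70.8^0.62·exp(0.033·77+0.04·-1.1) = 17.38
  sum: 4.868 + 17.38 → r_corr = 22.25 μm/a
Category bounds: 1.3…25 μm/a bracket r_corr ⇒ C2

C2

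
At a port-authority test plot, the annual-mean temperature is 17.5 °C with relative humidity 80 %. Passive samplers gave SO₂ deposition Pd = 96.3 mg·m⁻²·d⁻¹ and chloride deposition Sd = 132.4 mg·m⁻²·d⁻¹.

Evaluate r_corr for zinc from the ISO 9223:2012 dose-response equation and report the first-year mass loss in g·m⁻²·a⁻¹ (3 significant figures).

r_corr = 33.0 g·m⁻²·a⁻¹

zinc: temperature factor f = -0.071·(7.5) = -0.5325
  SO₂ term: 0.0129·96.3^0.44·exp(0.046·80-0.5325) = 2.24
  Cl⁻ term: 0.0175·132.4^0.57·exp(0.008·80+0.085·17.5) = 2.379
  r_corr = 2.24 + 2.379 = 4.62 μm/a
Convert to mass loss: 4.62 μm/a × 7.14 g/cm³ = 32.99 g·m⁻²·a⁻¹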